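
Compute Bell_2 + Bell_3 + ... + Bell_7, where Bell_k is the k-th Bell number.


Recall Bell_k counts set partitions of a k-set (with Bell_0 = 1 by convention).
Bell_2 through Bell_7: 2, 5, 15, 52, 203, 877
Sum = 2 + 5 + 15 + 52 + 203 + 877 = 1154.

1154


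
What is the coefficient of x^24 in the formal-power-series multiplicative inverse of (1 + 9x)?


The inverse is 1/(1 + 9x). Apply the geometric identity 1/(1 - y) = sum_{k>=0} y^k with y = -9x:
1/(1 + 9x) = sum_{k>=0} (-9)^k x^k.
So the coefficient of x^24 is (-9)^24 = 79766443076872509863361.

79766443076872509863361


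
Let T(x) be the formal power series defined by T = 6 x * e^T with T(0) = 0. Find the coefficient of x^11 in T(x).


Apply the Lagrange inversion formula: if T = 6 x * phi(T) with phi(t) = e^t, then
[x^n] T = 6^n * (1/n) [t^(n-1)] phi(t)^n = 6^n * (1/n) [t^(n-1)] e^(n t) = 6^n * (1/n) * n^(n-1) / (n-1)! = 6^n * n^(n-1) / n!.
When c = 1 this is the Cayley count of rooted labeled trees on n vertices, divided by n!.
For n = 11: 6^11 * 11^10 / 11! = 362797056 * 25937424601/39916800 = 41254652801736/175.

41254652801736/175


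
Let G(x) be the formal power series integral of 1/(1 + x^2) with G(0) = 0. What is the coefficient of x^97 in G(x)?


1/(1 + x^2) = sum_{j>=0} (-1)^j x^(2j). Integrating termwise with G(0) = 0:
G(x) = sum_{j>=0} (-1)^j x^(2j+1) / (2j+1) = arctan(x).
Only odd powers are nonzero. For x^97 write 97 = 2*48 + 1, giving
(-1)^48 / 97 = 1/97 = 1/97.

1/97


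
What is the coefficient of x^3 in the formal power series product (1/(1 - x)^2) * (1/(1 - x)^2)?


Combine the factors: (1/(1 - x)^2) * (1/(1 - x)^2) = 1/(1 - x)^4.
Then use 1/(1 - x)^r = sum_{k>=0} C(k + r - 1, r - 1) x^k with r = 4 and k = 3:
C(6, 3) = 20.

20


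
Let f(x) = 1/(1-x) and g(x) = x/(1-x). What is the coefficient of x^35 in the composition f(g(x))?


First simplify the composition: f(g(x)) = 1/(1 - x/(1-x)) = (1-x)/((1-x) - x) = (1-x)/(1-2x).
Now extract the coefficient. Write (1-x)/(1-2x) = 1/(1-2x) - x/(1-2x).
The coefficient of x^n in 1/(1-2x) is 2^n, and in x/(1-2x) is 2^(n-1) (for n >= 1).
So the coefficient of x^35 is 2^35 - 2^34 = 34359738368 - 17179869184 = 17179869184.

17179869184


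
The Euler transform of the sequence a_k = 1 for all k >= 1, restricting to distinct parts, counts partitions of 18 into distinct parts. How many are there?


Partitions of 18 into distinct parts can be computed via generating function.
Product (1+x)(1+x^2)(1+x^3)...
The coefficient of x^18 = 46

46


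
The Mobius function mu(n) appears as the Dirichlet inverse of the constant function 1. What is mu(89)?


89 = 89 (all distinct primes).
mu(89) = (-1)^1 = -1

-1


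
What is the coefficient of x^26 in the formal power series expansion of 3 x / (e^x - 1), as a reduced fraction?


The exponential generating function for Bernoulli numbers is
x / (e^x - 1) = sum_{k>=0} B_k x^k / k!.
So the coefficient of x^26 in 3 x / (e^x - 1) is 3 B_26 / 26!.
Computing: B_26 = 8553103/6, 26! = 403291461126605635584000000, giving
3 * 8553103/6 / 403291461126605635584000000 = 657931/62044840173323943936000000.

657931/62044840173323943936000000


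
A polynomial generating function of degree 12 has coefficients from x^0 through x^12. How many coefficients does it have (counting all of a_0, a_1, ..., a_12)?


A polynomial of degree 12 takes the form a_0 + a_1 x + ... + a_12 x^12.
The number of coefficients is 12 + 1 = 13.

13


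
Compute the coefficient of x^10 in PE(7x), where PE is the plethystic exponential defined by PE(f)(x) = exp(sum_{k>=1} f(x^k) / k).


With f(x) = 7x, the exponent is sum_{k>=1} 7 x^k / k = 7 * (-ln(1 - x)). Exponentiating:
PE(7x) = exp(-7 ln(1 - x)) = 1/(1 - x)^7.
By the negative binomial expansion, [x^n] 1/(1 - x)^7 = C(n + 6, 6).
For n = 10: C(16, 6) = 8008.

8008


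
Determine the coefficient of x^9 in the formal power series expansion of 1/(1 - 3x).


The geometric series identity gives 1/(1 - c x) = sum_{k>=0} c^k x^k, so the coefficient of x^k is c^k.
Here c = 3 and k = 9.
Computing: 3^9 = 19683

19683


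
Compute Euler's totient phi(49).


phi(n) counts integers in [1, n] coprime to n. Using the multiplicative formula phi(n) = n * prod_{p | n} (1 - 1/p):
49 = 7^2, so
phi(49) = 49 * (1 - 1/7) = 42.

42


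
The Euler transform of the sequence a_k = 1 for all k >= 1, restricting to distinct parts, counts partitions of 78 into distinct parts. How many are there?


Partitions of 78 into distinct parts can be computed via generating function.
Product (1+x)(1+x^2)(1+x^3)...
The coefficient of x^78 = 64234

64234


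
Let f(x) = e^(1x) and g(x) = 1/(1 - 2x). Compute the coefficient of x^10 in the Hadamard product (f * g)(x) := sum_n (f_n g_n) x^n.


Expanding: f_k = 1^k/k! (from e^(1x)) and g_k = 2^k (from 1/(1 - 2x)). So the Hadamard coefficient (f * g)_k = 1^k 2^k / k! = (2)^k / k!.
For k = 10: 2^10/10! = 1024/3628800 = 4/14175.

4/14175


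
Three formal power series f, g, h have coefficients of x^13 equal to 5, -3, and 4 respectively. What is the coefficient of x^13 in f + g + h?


Series addition is componentwise:
5 + -3 + 4
= 6

6


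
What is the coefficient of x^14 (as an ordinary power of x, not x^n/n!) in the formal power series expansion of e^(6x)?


The exponential series is e^y = sum_{k>=0} y^k / k!. Substituting y = 6x gives
e^(6x) = sum_{k>=0} 6^k x^k / k!.
So the coefficient of x^n is a^n/n! with a = 6, n = 14:
6^14 / 14! = 78364164096/87178291200 = 157464/175175

157464/175175


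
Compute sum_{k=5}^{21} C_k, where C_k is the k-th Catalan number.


C_5 through C_21: 42, 132, 429, 1430, 4862, 16796, 58786, 208012, 742900, 2674440, 9694845, 35357670, 129644790, 477638700, 1767263190, 6564120420, 24466267020
Sum = 42 + 132 + 429 + 1430 + 4862 + 16796 + 58786 + 208012 + 742900 + 2674440 + 9694845 + 35357670 + 129644790 + 477638700 + 1767263190 + 6564120420 + 24466267020
= 33453694464

33453694464


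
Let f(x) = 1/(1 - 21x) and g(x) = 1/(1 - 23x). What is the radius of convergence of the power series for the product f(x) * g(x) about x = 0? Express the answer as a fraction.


The radius of 1/(1 - 21x) is 1/21 (nearest singularity at x = 1/21), and the radius of 1/(1 - 23x) is 1/23.
The product f(x)*g(x) = 1/((1 - 21x)(1 - 23x)) has singularities at both 1/21 and 1/23, so its radius of convergence is the distance to the nearest one:
min(1/21, 1/23) = 1/23.

1/23


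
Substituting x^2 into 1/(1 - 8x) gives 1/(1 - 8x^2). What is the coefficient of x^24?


The coefficient of x^(2m) in 1/(1 - 8x^2) is 8^m.
With n = 24 = 2*12, the coefficient is 8^12 = 68719476736.

68719476736


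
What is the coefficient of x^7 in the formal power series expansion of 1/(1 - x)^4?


The expansion 1/(1 - x)^r = sum_{k>=0} C(k + r - 1, r - 1) x^k follows from the multiset / negative-binomial theorem (or from repeated differentiation of the geometric series).
For r = 4 and k = 7:
C(10, 3) = 3628800 / (6 * 5040) = 120.

120


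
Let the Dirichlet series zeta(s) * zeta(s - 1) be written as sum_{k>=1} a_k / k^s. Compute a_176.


Convolution gives a_k = sum_{d | k} d * 1 = sum_{d | k} d = sigma(k), the sum of positive divisors of k.
For k = 176, the divisors are 1, 2, 4, 8, 11, 16, 22, 44, 88, 176, so
sigma(176) = 1 + 2 + 4 + 8 + 11 + 16 + 22 + 44 + 88 + 176 = 372.

372


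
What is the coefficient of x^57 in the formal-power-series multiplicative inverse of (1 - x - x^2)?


Let the inverse be f(x) = sum_{k>=0} a_k x^k. From f(x) * (1 - x - x^2) = 1 and matching coefficients:
 x^0: a_0 = 1.
 x^1: a_1 - a_0 = 0, so a_1 = 1.
 x^k (k >= 2): a_k - a_{k-1} - a_{k-2} = 0, i.e. a_k = a_{k-1} + a_{k-2}.
This is the Fibonacci-type recurrence shifted so that a_0 = a_1 = 1.
Iterating: a_0=1, a_1=1, a_2=2, a_3=3, a_4=5, a_5=8, a_6=13, a_7=21, a_8=34, a_9=55, ...
a_57 = 591286729879.

591286729879


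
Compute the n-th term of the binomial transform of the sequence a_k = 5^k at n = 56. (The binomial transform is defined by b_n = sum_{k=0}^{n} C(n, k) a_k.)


With a_k = 5^k, b_n = sum_{k=0}^{n} C(n, k) 5^k = (1 + 5)^n by the binomial theorem.
For n = 56: (1 + 5)^56 = 6^56 = 37711171281396032013366321198900157303750656.

37711171281396032013366321198900157303750656


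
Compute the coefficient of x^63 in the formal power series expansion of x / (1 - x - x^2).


Let f(x) = sum_{k>=0} a_k x^k. Multiplying f(x) * (1 - x - x^2) = x and matching coefficients gives a_0 = 0, a_1 = 1, and a_k = a_{k-1} + a_{k-2} for k >= 2. These are the Fibonacci numbers F_k.
Iterating from F_0 = 0, F_1 = 1:
F_0=0, F_1=1, F_2=1, F_3=2, F_4=3, F_5=5, F_6=8, F_7=13, F_8=21, F_9=34, ...
F_63 = 6557470319842.

6557470319842


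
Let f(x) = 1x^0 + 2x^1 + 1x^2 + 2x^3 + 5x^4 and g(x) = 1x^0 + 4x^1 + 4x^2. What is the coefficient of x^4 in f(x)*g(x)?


Cauchy product at x^4:
1*4 + 2*4 + 5*1
= 17

17


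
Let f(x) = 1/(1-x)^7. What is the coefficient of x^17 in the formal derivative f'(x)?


Differentiate: d/dx [ 1/(1-x)^r ] = r / (1-x)^(r+1).
Here r = 7, so f'(x) = 7 / (1-x)^8.
The expansion of 1/(1-x)^(r+1) has coefficient of x^n equal to C(n+r, r).
So the coefficient of x^17 in f'(x) is
7 * C(24, 7) = 7 * 346104 = 2422728

2422728


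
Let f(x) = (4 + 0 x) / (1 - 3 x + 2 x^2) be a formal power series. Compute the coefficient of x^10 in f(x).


Write f(x) = sum_{k>=0} a_k x^k. Multiplying both sides by 1 - 3 x + 2 x^2 gives
(1 - 3 x + 2 x^2) sum_{k>=0} a_k x^k = 4 + 0 x.
Matching coefficients:
 x^0: a_0 = 4
 x^1: a_1 - 3 a_0 = 0  =>  a_1 = 3*4 + 0 = 12
 x^k (k >= 2): a_k = 3 a_{k-1} - 2 a_{k-2}.
Iterating: a_2 = 28, a_3 = 60, a_4 = 124, a_5 = 252, a_6 = 508, a_7 = 1020, a_8 = 2044, a_9 = 4092, a_10 = 8188.
So the coefficient of x^10 is 8188.

8188


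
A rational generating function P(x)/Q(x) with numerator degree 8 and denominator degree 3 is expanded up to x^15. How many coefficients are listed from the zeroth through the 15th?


Expanding up to x^15 gives the coefficients for x^0, x^1, ..., x^15.
That is 15 + 1 = 16 coefficients in total.

16


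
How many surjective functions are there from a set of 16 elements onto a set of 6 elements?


By inclusion-exclusion on which target elements are missed, the number of surjections from an n-set onto a k-set is
surj(n, k) = sum_{j=0}^{k} (-1)^j C(k, j) (k - j)^n.
Equivalently surj(n, k) = k! * S(n, k), where S(n, k) is the Stirling number of the second kind.
For n = 16, k = 6:
S(16, 6) = 2734926558, so
surj = 6! * 2734926558 = 720 * 2734926558 = 1969147121760.

1969147121760


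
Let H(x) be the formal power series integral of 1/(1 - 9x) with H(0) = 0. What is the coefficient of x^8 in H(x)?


1/(1 - 9x) = sum_{k>=0} 9^k x^k. Integrating termwise with H(0) = 0:
H(x) = sum_{k>=0} 9^k x^(k+1) / (k+1) = sum_{m>=1} 9^(m-1) x^m / m.
For m = 8: 9^7/8 = 4782969/8 = 4782969/8.

4782969/8


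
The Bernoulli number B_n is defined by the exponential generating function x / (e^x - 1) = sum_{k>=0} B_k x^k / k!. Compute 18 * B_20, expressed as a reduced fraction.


Bernoulli numbers can also be computed recursively via B_0 = 1 and sum_{j=0}^{m} C(m+1, j) B_j = 0 for m >= 1. Odd-index Bernoulli numbers vanish for k >= 3.
Computing B_20 = -174611/330, so 18 * B_20 = 18 * -174611/330 = -523833/55.

-523833/55


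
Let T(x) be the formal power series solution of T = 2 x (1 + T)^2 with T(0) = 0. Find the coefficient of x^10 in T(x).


Apply the Lagrange inversion formula: if T = 2 x * phi(T) with phi(t) = (1 + t)^2, then [x^n] T = 2^n * (1/n) [t^(n-1)] phi(t)^n = 2^n * (1/n) [t^(n-1)] (1 + t)^(2n) = 2^n * (1/n) C(2n, n-1).
Using the identity C(2n, n-1) = C(2n, n) * n / (n+1), the unscaled factor equals C(2n, n) / (n+1) = C_n, the n-th Catalan number.
For n = 10: C_10 = C(20, 10) / 11 = 184756/11 = 16796.
With the 2^10 = 1024 factor, the coefficient is 1024 * 16796 = 17199104.

17199104


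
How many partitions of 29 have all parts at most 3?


Using the generating function (1-x)^(-1)(1-x^2)^(-1)(1-x^3)^(-1),
the coefficient of x^29 counts these restricted partitions.
Result = 85

85


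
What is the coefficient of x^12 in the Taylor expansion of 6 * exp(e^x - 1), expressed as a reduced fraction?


exp(e^x - 1) = sum_{k>=0} Bell_k x^k / k!, where Bell_k is the k-th Bell number.
So the coefficient of x^12 is 6 * Bell_12 / 12!.
Computing: Bell_12 = 4213597 and 12! = 479001600, giving
6 * 4213597/479001600 = 4213597/79833600.

4213597/79833600


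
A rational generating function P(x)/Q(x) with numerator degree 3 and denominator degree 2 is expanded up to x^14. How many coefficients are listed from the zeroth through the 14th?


Expanding up to x^14 gives the coefficients for x^0, x^1, ..., x^14.
That is 14 + 1 = 15 coefficients in total.

15


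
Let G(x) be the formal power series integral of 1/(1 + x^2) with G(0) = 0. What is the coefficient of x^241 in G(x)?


1/(1 + x^2) = sum_{j>=0} (-1)^j x^(2j). Integrating termwise with G(0) = 0:
G(x) = sum_{j>=0} (-1)^j x^(2j+1) / (2j+1) = arctan(x).
Only odd powers are nonzero. For x^241 write 241 = 2*120 + 1, giving
(-1)^120 / 241 = 1/241 = 1/241.

1/241


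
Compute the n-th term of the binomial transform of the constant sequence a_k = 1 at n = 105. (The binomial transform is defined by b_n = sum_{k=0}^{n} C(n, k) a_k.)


With a_k = 1 for all k, b_n = sum_{k=0}^{n} C(n, k) = 2^n by the binomial theorem.
For n = 105: 2^105 = 40564819207303340847894502572032.

40564819207303340847894502572032


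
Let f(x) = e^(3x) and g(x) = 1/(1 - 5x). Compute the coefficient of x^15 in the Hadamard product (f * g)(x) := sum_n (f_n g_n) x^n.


Expanding: f_k = 3^k/k! (from e^(3x)) and g_k = 5^k (from 1/(1 - 5x)). So the Hadamard coefficient (f * g)_k = 3^k 5^k / k! = (15)^k / k!.
For k = 15: 15^15/15! = 437893890380859375/1307674368000 = 4805419921875/14350336.

4805419921875/14350336


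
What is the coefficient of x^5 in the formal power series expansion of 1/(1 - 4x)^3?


The general identity 1/(1 - c x)^r = sum_{k>=0} c^k C(k + r - 1, r - 1) x^k follows by substituting y = c x into 1/(1 - y)^r = sum_{k>=0} C(k + r - 1, r - 1) y^k.
For c = 4, r = 3, k = 5:
4^5 * C(7, 2) = 1024 * 21 = 21504.

21504


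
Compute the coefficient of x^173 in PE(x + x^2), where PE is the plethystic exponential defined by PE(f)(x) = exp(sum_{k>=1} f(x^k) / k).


With f(x) = x + x^2, the exponent is sum_{k>=1} (x^k + x^(2k)) / k = -ln(1 - x) - ln(1 - x^2). Exponentiating:
PE(x + x^2) = 1 / ((1 - x)(1 - x^2)).
This is the generating function for partitions of n into parts of size 1 or 2. The number of 2's can be any j in 0..86, and the rest are 1's, so
[x^173] = floor(173/2) + 1 = 87.

87


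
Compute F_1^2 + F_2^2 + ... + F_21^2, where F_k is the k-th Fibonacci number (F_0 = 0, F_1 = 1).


There is a standard identity sum_{k=0}^{N} F_k^2 = F_N * F_{N+1} (proved inductively from the telescoping relation F_k^2 = F_k F_{k+1} - F_{k-1} F_k). Then
sum_{k=1}^{21} F_k^2 = F_21 F_22 - F_0 F_1.
Computing: F_21 = 10946, F_22 = 17711, F_0 = 0, F_1 = 1.
Sum = 10946 * 17711 - 0 * 1 = 193864606.

193864606


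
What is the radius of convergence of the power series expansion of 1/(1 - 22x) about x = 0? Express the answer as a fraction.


Expanding 1/(1 - 22x) = sum_{k>=0} 22^k x^k, the series converges when |22x| < 1, i.e., |x| < 1/22.
So the radius of convergence is 1/22 = 1/22.

1/22


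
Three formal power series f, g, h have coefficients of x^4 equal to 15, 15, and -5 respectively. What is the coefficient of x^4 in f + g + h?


Series addition is componentwise:
15 + 15 + -5
= 25

25


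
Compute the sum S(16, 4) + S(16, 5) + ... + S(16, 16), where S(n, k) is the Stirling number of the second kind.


By definition, S(n, k) counts partitions of an n-set into exactly k nonempty blocks.
Computing row n = 16 for k = 4..16:
S(16, k): 171798901, 1096190550, 2734926558, 3281882604, 2141764053, 820784250, 193754990, 28936908, 2757118, 165620, 6020, 120, 1
Sum = 10472967693.

10472967693


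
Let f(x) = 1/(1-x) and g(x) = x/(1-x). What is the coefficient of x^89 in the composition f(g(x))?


First simplify the composition: f(g(x)) = 1/(1 - x/(1-x)) = (1-x)/((1-x) - x) = (1-x)/(1-2x).
Now extract the coefficient. Write (1-x)/(1-2x) = 1/(1-2x) - x/(1-2x).
The coefficient of x^n in 1/(1-2x) is 2^n, and in x/(1-2x) is 2^(n-1) (for n >= 1).
So the coefficient of x^89 is 2^89 - 2^88 = 618970019642690137449562112 - 309485009821345068724781056 = 309485009821345068724781056.

309485009821345068724781056


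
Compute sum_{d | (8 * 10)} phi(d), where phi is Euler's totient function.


First, 8 * 10 = 80. One classical identity is sum_{d | n} phi(d) = n (each k in [1, n] has a unique gcd with n, and among the k's with gcd(k, n) = n/d there are phi(d) of them). So the sum equals 80. We also verify directly:
Divisors of 80: 1, 2, 4, 5, 8, 10, 16, 20, 40, 80.
phi values: 1, 1, 2, 4, 4, 4, 8, 8, 16, 32.
Sum = 80.

80


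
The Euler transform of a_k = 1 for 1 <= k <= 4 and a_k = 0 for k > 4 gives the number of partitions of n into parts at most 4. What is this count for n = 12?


Partitions of 12 into parts at most 4:
Using generating function (1-x)^(-1)(1-x^2)^(-1)...(1-x^4)^(-1),
the coefficient of x^12 = 34

34


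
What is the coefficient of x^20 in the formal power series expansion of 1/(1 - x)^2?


The negative binomial / multiset identity is
1/(1 - x)^r = sum_{k>=0} C(k + r - 1, r - 1) x^k.
Here r = 2 and k = 20, so the coefficient is
C(20 + 1, 1) = C(21, 1)
= 21

21


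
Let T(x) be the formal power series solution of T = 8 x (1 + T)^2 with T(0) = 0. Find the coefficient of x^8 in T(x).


Apply the Lagrange inversion formula: if T = 8 x * phi(T) with phi(t) = (1 + t)^2, then [x^n] T = 8^n * (1/n) [t^(n-1)] phi(t)^n = 8^n * (1/n) [t^(n-1)] (1 + t)^(2n) = 8^n * (1/n) C(2n, n-1).
Using the identity C(2n, n-1) = C(2n, n) * n / (n+1), the unscaled factor equals C(2n, n) / (n+1) = C_n, the n-th Catalan number.
For n = 8: C_8 = C(16, 8) / 9 = 12870/9 = 1430.
With the 8^8 = 16777216 factor, the coefficient is 16777216 * 1430 = 23991418880.

23991418880


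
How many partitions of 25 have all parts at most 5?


Using the generating function (1-x)^(-1)(1-x^2)^(-1)...(1-x^5)^(-1),
the coefficient of x^25 counts these restricted partitions.
Result = 377

377


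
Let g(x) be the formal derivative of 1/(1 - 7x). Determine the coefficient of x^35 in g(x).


Differentiate termwise: d/dx sum_{k>=0} 7^k x^k = sum_{k>=1} k 7^k x^(k-1) = sum_{j>=0} (j+1) 7^(j+1) x^j.
Equivalently, d/dx [1/(1 - 7x)] = 7/(1 - 7x)^2.
For j = 35: 36 * 7^36 = 36 * 2651730845859653471779023381601 = 95462310450947524984044841737636.

95462310450947524984044841737636


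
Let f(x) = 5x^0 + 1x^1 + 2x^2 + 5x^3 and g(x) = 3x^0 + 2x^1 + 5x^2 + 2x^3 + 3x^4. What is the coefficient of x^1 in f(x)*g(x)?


Cauchy product at x^1:
5*2 + 1*3
= 13

13


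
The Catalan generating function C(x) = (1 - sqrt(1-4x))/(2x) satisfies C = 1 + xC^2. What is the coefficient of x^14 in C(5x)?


Substituting x -> 5x scales the n-th coefficient by 5^n, so [x^14] C(5x) = 5^14 * C_14.
C_14 = C(2*14, 14)/(15) = 40116600/15 = 2674440.
So 5^14 * 2674440 = 6103515625 * 2674440 = 16323486328125000.

16323486328125000


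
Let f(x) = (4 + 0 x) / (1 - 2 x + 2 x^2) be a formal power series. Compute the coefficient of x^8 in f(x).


Write f(x) = sum_{k>=0} a_k x^k. Multiplying both sides by 1 - 2 x + 2 x^2 gives
(1 - 2 x + 2 x^2) sum_{k>=0} a_k x^k = 4 + 0 x.
Matching coefficients:
 x^0: a_0 = 4
 x^1: a_1 - 2 a_0 = 0  =>  a_1 = 2*4 + 0 = 8
 x^k (k >= 2): a_k = 2 a_{k-1} - 2 a_{k-2}.
Iterating: a_2 = 8, a_3 = 0, a_4 = -16, a_5 = -32, a_6 = -32, a_7 = 0, a_8 = 64.
So the coefficient of x^8 is 64.

64


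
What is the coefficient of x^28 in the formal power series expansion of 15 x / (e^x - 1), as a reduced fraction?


The exponential generating function for Bernoulli numbers is
x / (e^x - 1) = sum_{k>=0} B_k x^k / k!.
So the coefficient of x^28 in 15 x / (e^x - 1) is 15 B_28 / 28!.
Computing: B_28 = -23749461029/870, 28! = 304888344611713860501504000000, giving
15 * -23749461029/870 / 304888344611713860501504000000 = -3392780147/2526217712497057701298176000000.

-3392780147/2526217712497057701298176000000


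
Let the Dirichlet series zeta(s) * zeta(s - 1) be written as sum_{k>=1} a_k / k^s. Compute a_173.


Convolution gives a_k = sum_{d | k} d * 1 = sum_{d | k} d = sigma(k), the sum of positive divisors of k.
For k = 173, the divisors are 1, 173, so
sigma(173) = 1 + 173 = 174.

174


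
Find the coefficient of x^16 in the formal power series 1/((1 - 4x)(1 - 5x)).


By partial fractions or Cauchy convolution:
The coefficient equals sum_{k=0}^{16} 4^k * 5^(16-k).
= 745759583941

745759583941


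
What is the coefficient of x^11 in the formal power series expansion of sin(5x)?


The Maclaurin series is sin(t) = sum_{k>=0} (-1)^k t^(2k+1) / (2k+1)!, so substituting t = 5x, only odd powers of x are nonzero, with coefficient of x^(2k+1) equal to (-1)^k 5^(2k+1) / (2k+1)!.
Write 11 = 2*5 + 1, giving the coefficient (-1)^5 * 5^11 / 11! = -48828125/39916800 = -1953125/1596672.

-1953125/1596672


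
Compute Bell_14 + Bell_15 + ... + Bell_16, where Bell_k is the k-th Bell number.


Recall Bell_k counts set partitions of a k-set (with Bell_0 = 1 by convention).
Bell_14 through Bell_16: 190899322, 1382958545, 10480142147
Sum = 190899322 + 1382958545 + 10480142147 = 12054000014.

12054000014


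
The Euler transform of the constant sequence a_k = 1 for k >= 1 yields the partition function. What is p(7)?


The Euler transform converts the sequence a_k = 1 into the number of integer partitions.
Using the recurrence or dynamic programming:
p(7) = 15

15


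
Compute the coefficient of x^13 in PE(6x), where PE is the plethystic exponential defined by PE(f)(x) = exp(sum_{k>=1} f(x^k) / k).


With f(x) = 6x, the exponent is sum_{k>=1} 6 x^k / k = 6 * (-ln(1 - x)). Exponentiating:
PE(6x) = exp(-6 ln(1 - x)) = 1/(1 - x)^6.
By the negative binomial expansion, [x^n] 1/(1 - x)^6 = C(n + 5, 5).
For n = 13: C(18, 5) = 8568.

8568


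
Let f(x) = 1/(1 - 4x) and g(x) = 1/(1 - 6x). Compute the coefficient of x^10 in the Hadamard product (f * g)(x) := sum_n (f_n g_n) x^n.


f has coefficients f_k = 4^k and g has coefficients g_k = 6^k, so the Hadamard product has coefficient (f*g)_k = 4^k * 6^k = 24^k.
For k = 10: 24^10 = 63403380965376.

63403380965376


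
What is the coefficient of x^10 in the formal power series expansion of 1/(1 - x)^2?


The expansion 1/(1 - x)^r = sum_{k>=0} C(k + r - 1, r - 1) x^k follows from the multiset / negative-binomial theorem (or from repeated differentiation of the geometric series).
For r = 2 and k = 10:
C(11, 1) = 39916800 / (1 * 3628800) = 11.

11


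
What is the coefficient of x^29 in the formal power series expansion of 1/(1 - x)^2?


The negative binomial / multiset identity is
1/(1 - x)^r = sum_{k>=0} C(k + r - 1, r - 1) x^k.
Here r = 2 and k = 29, so the coefficient is
C(29 + 1, 1) = C(30, 1)
= 30

30


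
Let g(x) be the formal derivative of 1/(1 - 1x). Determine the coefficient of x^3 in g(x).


Differentiate termwise: d/dx sum_{k>=0} 1^k x^k = sum_{k>=1} k 1^k x^(k-1) = sum_{j>=0} (j+1) 1^(j+1) x^j.
Equivalently, d/dx [1/(1 - 1x)] = 1/(1 - 1x)^2.
For j = 3: 4 * 1^4 = 4 * 1 = 4.

4


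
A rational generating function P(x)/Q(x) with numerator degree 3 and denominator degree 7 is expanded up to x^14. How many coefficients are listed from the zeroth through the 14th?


Expanding up to x^14 gives the coefficients for x^0, x^1, ..., x^14.
That is 14 + 1 = 15 coefficients in total.

15


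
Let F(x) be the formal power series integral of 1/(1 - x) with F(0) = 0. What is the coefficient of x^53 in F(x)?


1/(1 - x) = sum_{k>=0} x^k. Integrating termwise and using F(0) = 0 gives
F(x) = sum_{k>=0} x^(k+1) / (k+1) = sum_{m>=1} x^m / m = -ln(1 - x).
So the coefficient of x^53 is 1/53 = 1/53.

1/53


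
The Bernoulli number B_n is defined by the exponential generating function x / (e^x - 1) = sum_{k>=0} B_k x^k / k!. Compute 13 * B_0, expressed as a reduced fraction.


Bernoulli numbers can also be computed recursively via B_0 = 1 and sum_{j=0}^{m} C(m+1, j) B_j = 0 for m >= 1. Odd-index Bernoulli numbers vanish for k >= 3.
Computing B_0 = 1, so 13 * B_0 = 13 * 1 = 13.

13


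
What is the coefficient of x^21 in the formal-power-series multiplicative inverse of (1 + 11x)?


The inverse is 1/(1 + 11x). Apply the geometric identity 1/(1 - y) = sum_{k>=0} y^k with y = -11x:
1/(1 + 11x) = sum_{k>=0} (-11)^k x^k.
So the coefficient of x^21 is (-11)^21 = -7400249944258160101211.

-7400249944258160101211


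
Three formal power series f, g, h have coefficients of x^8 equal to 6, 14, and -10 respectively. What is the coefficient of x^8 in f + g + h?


Series addition is componentwise:
6 + 14 + -10
= 10

10


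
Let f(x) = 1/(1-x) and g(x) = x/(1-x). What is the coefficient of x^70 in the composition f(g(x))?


First simplify the composition: f(g(x)) = 1/(1 - x/(1-x)) = (1-x)/((1-x) - x) = (1-x)/(1-2x).
Now extract the coefficient. Write (1-x)/(1-2x) = 1/(1-2x) - x/(1-2x).
The coefficient of x^n in 1/(1-2x) is 2^n, and in x/(1-2x) is 2^(n-1) (for n >= 1).
So the coefficient of x^70 is 2^70 - 2^69 = 1180591620717411303424 - 590295810358705651712 = 590295810358705651712.

590295810358705651712


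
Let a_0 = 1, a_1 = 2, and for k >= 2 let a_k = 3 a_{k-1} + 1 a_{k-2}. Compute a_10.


Iterating the recurrence forward:
a_0 = 1
a_1 = 2
a_2 = 3*2 + 1*1 = 7
a_3 = 3*7 + 1*2 = 23
a_4 = 3*23 + 1*7 = 76
a_5 = 3*76 + 1*23 = 251
a_6 = 3*251 + 1*76 = 829
a_7 = 3*829 + 1*251 = 2738
a_8 = 3*2738 + 1*829 = 9043
a_9 = 3*9043 + 1*2738 = 29867
a_10 = 3*29867 + 1*9043 = 98644
So a_10 = 98644.

98644


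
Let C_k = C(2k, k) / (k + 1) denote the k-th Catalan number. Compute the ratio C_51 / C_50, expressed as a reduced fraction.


Using C_k = (2k)! / (k! (k+1)!), the ratio C_{k+1}/C_k simplifies to
C_{k+1}/C_k = [(2k+2)! / ((k+1)! (k+2)!)] * [k! (k+1)! / (2k)!]
 = (2k+2)(2k+1) / ((k+1)(k+2)) = 2(2k+1) / (k+2).
For k = 50: 2(2*50 + 1) / (50 + 2) = 202/52 = 101/26.

101/26


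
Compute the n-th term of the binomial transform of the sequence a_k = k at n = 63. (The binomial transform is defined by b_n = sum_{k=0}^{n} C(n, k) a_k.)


With a_k = k, b_n = sum_{k=0}^{n} C(n, k) k. Using k * C(n, k) = n * C(n-1, k-1) gives b_n = n * sum_{k>=1} C(n-1, k-1) = n * 2^(n-1).
For n = 63: 63 * 2^62 = 63 * 4611686018427387904 = 290536219160925437952.

290536219160925437952


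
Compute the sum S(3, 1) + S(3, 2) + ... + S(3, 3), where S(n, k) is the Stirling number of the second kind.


By definition, S(n, k) counts partitions of an n-set into exactly k nonempty blocks.
Computing row n = 3 for k = 1..3:
S(3, k): 1, 3, 1
Sum = 5. (This equals Bell_3 since the sum runs over all k.)

5


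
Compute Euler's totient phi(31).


phi(n) counts integers in [1, n] coprime to n. Using the multiplicative formula phi(n) = n * prod_{p | n} (1 - 1/p):
31 = 31, so
phi(31) = 31 * (1 - 1/31) = 30.

30


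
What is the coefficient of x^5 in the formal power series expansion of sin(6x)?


The Maclaurin series is sin(t) = sum_{k>=0} (-1)^k t^(2k+1) / (2k+1)!, so substituting t = 6x, only odd powers of x are nonzero, with coefficient of x^(2k+1) equal to (-1)^k 6^(2k+1) / (2k+1)!.
Write 5 = 2*2 + 1, giving the coefficient (-1)^2 * 6^5 / 5! = 7776/120 = 324/5.

324/5


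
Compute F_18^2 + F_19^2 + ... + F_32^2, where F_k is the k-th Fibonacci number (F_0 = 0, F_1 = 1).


There is a standard identity sum_{k=0}^{N} F_k^2 = F_N * F_{N+1} (proved inductively from the telescoping relation F_k^2 = F_k F_{k+1} - F_{k-1} F_k). Then
sum_{k=18}^{32} F_k^2 = F_32 F_33 - F_17 F_18.
Computing: F_32 = 2178309, F_33 = 3524578, F_17 = 1597, F_18 = 2584.
Sum = 2178309 * 3524578 - 1597 * 2584 = 7677615851954.

7677615851954


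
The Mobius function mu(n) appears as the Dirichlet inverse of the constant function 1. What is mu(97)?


97 = 97 (all distinct primes).
mu(97) = (-1)^1 = -1

-1


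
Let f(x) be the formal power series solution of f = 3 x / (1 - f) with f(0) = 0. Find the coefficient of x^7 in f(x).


Apply Lagrange inversion: f = 3 x * phi(f) with phi(t) = 1/(1 - t), so
[x^n] f = 3^n * (1/n) [t^(n-1)] phi(t)^n = 3^n * (1/n) [t^(n-1)] (1 - t)^(-n) = 3^n * (1/n) C(2n - 2, n - 1) = 3^n * C_{n-1}.
For n = 7: C_6 = C(12, 6) / 7 = 924/7 = 132.
With the 3^7 = 2187 factor, the coefficient is 2187 * 132 = 288684.

288684


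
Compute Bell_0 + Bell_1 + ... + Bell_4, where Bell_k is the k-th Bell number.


Recall Bell_k counts set partitions of a k-set (with Bell_0 = 1 by convention).
Bell_0 through Bell_4: 1, 1, 2, 5, 15
Sum = 1 + 1 + 2 + 5 + 15 = 24.

24


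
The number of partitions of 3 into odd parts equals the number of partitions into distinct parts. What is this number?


Computing partitions of 3 into odd parts (1, 3, 5, ...):
Using the generating function prod_{k>=0} 1/(1-x^(2k+1)),
the count is 2

2


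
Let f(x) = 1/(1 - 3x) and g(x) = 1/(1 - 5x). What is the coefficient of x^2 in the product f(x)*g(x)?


The coefficient of x^n in f*g is the Cauchy product: sum_{k=0}^{n} a^k * b^(n-k).
With a=3, b=5, n=2:
sum_{k=0}^{2} 3^k * 5^(2-k)
= 49

49


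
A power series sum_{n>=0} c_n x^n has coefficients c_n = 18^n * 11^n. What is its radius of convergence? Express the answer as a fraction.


By the root test (Cauchy-Hadamard), the radius is R = 1 / limsup_n |c_n|^(1/n).
Here |c_n|^(1/n) = (18^n * 11^n)^(1/n) = 18 * 11 = 198 for all n.
So R = 1/198 = 1/198.

1/198


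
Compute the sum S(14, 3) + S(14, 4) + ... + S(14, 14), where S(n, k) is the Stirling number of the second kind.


By definition, S(n, k) counts partitions of an n-set into exactly k nonempty blocks.
Computing row n = 14 for k = 3..14:
S(14, k): 788970, 10391745, 40075035, 63436373, 49329280, 20912320, 5135130, 752752, 66066, 3367, 91, 1
Sum = 190891130.

190891130


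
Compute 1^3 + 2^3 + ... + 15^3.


This power sum has a closed form given by Faulhaber's formula
sum_{k=1}^{m} k^p = (1 / (p + 1)) * sum_{j=0}^{p} C(p + 1, j) B_j m^(p + 1 - j),
but for small m direct computation is fastest:
1 + 8 + 27 + 64 + 125 + 216 + 343 + 512 + 729 + 1000 + 1331 + 1728 + 2197 + 2744 + 3375 = 14400.

14400


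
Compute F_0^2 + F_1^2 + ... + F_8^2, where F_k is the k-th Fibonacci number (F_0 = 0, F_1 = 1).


There is a standard identity sum_{k=0}^{N} F_k^2 = F_N * F_{N+1} (proved inductively from the telescoping relation F_k^2 = F_k F_{k+1} - F_{k-1} F_k). Then
sum_{k=0}^{8} F_k^2 = F_8 F_9 - F_0 F_0.
Computing: F_8 = 21, F_9 = 34.
Sum = 21 * 34 = 714.

714


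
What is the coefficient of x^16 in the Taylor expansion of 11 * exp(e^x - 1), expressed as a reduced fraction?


exp(e^x - 1) = sum_{k>=0} Bell_k x^k / k!, where Bell_k is the k-th Bell number.
So the coefficient of x^16 is 11 * Bell_16 / 16!.
Computing: Bell_16 = 10480142147 and 16! = 20922789888000, giving
11 * 10480142147/20922789888000 = 10480142147/1902071808000.

10480142147/1902071808000


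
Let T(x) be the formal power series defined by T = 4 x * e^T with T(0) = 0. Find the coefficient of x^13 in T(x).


Apply the Lagrange inversion formula: if T = 4 x * phi(T) with phi(t) = e^t, then
[x^n] T = 4^n * (1/n) [t^(n-1)] phi(t)^n = 4^n * (1/n) [t^(n-1)] e^(n t) = 4^n * (1/n) * n^(n-1) / (n-1)! = 4^n * n^(n-1) / n!.
When c = 1 this is the Cayley count of rooted labeled trees on n vertices, divided by n!.
For n = 13: 4^13 * 13^12 / 13! = 67108864 * 23298085122481/6227020800 = 117451023583608832/467775.

117451023583608832/467775


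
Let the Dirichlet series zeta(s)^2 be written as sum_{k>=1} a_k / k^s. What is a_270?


The Dirichlet convolution of the constant function 1 with itself gives (1 * 1)(k) = sum_{d | k} 1 = d(k), the number of positive divisors of k.
Since zeta(s) = sum_{k>=1} 1/k^s, we have zeta(s)^2 = sum_{k>=1} d(k)/k^s, so a_k = d(k).
For k = 270: the divisors are 1, 2, 3, 5, 6, 9, 10, 15, 18, 27, 30, 45, 54, 90, 135, 270.
Count = 16.

16


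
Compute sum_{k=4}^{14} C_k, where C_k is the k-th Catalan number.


C_4 through C_14: 14, 42, 132, 429, 1430, 4862, 16796, 58786, 208012, 742900, 2674440
Sum = 14 + 42 + 132 + 429 + 1430 + 4862 + 16796 + 58786 + 208012 + 742900 + 2674440
= 3707843

3707843


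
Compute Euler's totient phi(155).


phi(n) counts integers in [1, n] coprime to n. Using the multiplicative formula phi(n) = n * prod_{p | n} (1 - 1/p):
155 = 5 * 31, so
phi(155) = 155 * (1 - 1/5) * (1 - 1/31) = 120.

120


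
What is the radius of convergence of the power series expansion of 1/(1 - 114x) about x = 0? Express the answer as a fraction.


Expanding 1/(1 - 114x) = sum_{k>=0} 114^k x^k, the series converges when |114x| < 1, i.e., |x| < 1/114.
So the radius of convergence is 1/114 = 1/114.

1/114


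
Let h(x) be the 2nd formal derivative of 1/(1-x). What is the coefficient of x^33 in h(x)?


Differentiating 2 times: d^2/dx^2 [1/(1-x)] = 2!/(1-x)^3.
The expansion 1/(1-x)^3 = sum_{k>=0} C(k+2, 2) x^k, so the coefficient of x^n in 2!/(1-x)^3 is 2! * C(n+2, 2).
For n = 33: 2 * C(35, 2) = 2 * 595 = 1190

1190


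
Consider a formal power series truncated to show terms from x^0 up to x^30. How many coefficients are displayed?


From x^0 to x^30 inclusive, the count is 30 - 0 + 1 = 31.

31


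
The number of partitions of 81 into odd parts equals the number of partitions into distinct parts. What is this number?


Computing partitions of 81 into odd parts (1, 3, 5, ...):
Using the generating function prod_{k>=0} 1/(1-x^(2k+1)),
the count is 84756

84756


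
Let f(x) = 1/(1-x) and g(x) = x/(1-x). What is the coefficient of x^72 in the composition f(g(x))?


First simplify the composition: f(g(x)) = 1/(1 - x/(1-x)) = (1-x)/((1-x) - x) = (1-x)/(1-2x).
Now extract the coefficient. Write (1-x)/(1-2x) = 1/(1-2x) - x/(1-2x).
The coefficient of x^n in 1/(1-2x) is 2^n, and in x/(1-2x) is 2^(n-1) (for n >= 1).
So the coefficient of x^72 is 2^72 - 2^71 = 4722366482869645213696 - 2361183241434822606848 = 2361183241434822606848.

2361183241434822606848


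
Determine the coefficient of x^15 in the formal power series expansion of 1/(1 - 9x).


The geometric series identity gives 1/(1 - c x) = sum_{k>=0} c^k x^k, so the coefficient of x^k is c^k.
Here c = 9 and k = 15.
Computing: 9^15 = 205891132094649

205891132094649


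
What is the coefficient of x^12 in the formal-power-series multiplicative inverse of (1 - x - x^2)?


Let the inverse be f(x) = sum_{k>=0} a_k x^k. From f(x) * (1 - x - x^2) = 1 and matching coefficients:
 x^0: a_0 = 1.
 x^1: a_1 - a_0 = 0, so a_1 = 1.
 x^k (k >= 2): a_k - a_{k-1} - a_{k-2} = 0, i.e. a_k = a_{k-1} + a_{k-2}.
This is the Fibonacci-type recurrence shifted so that a_0 = a_1 = 1.
Iterating: a_0=1, a_1=1, a_2=2, a_3=3, a_4=5, a_5=8, a_6=13, a_7=21, a_8=34, a_9=55, ...
a_12 = 233.

233


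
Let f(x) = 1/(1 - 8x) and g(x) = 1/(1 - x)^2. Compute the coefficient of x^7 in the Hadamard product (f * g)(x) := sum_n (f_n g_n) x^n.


f has coefficients f_k = 8^k. For g = 1/(1 - x)^2 the coefficient is g_k = C(k + 1, 1) = k + 1. The Hadamard coefficient is (f * g)_k = 8^k * (k + 1).
For k = 7: 8^7 * 8 = 2097152 * 8 = 16777216.

16777216


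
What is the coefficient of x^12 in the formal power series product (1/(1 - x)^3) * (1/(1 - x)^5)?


Combine the factors: (1/(1 - x)^3) * (1/(1 - x)^5) = 1/(1 - x)^8.
Then use 1/(1 - x)^r = sum_{k>=0} C(k + r - 1, r - 1) x^k with r = 8 and k = 12:
C(19, 7) = 50388.

50388


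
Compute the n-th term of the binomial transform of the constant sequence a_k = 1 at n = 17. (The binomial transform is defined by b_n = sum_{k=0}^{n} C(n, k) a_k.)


With a_k = 1 for all k, b_n = sum_{k=0}^{n} C(n, k) = 2^n by the binomial theorem.
For n = 17: 2^17 = 131072.

131072


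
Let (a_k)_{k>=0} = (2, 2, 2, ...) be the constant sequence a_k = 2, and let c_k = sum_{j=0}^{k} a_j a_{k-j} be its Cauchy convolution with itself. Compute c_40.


Since a_j = 2 for all j >= 0, the convolution sum becomes
c_k = sum_{j=0}^{k} 2 * 2 = 4 * (k + 1).
Equivalently, the generating function of (a_k) is 2/(1 - x) and its square is 4/(1 - x)^2 = sum_{k>=0} 4(k + 1) x^k.
For k = 40: 4 * 41 = 164.

164


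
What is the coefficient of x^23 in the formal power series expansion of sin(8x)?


The Maclaurin series is sin(t) = sum_{k>=0} (-1)^k t^(2k+1) / (2k+1)!, so substituting t = 8x, only odd powers of x are nonzero, with coefficient of x^(2k+1) equal to (-1)^k 8^(2k+1) / (2k+1)!.
Write 23 = 2*11 + 1, giving the coefficient (-1)^11 * 8^23 / 23! = -590295810358705651712/25852016738884976640000 = -1125899906842624/49308808782358125.

-1125899906842624/49308808782358125


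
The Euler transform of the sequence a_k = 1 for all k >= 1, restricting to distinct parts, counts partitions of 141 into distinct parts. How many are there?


Partitions of 141 into distinct parts can be computed via generating function.
Product (1+x)(1+x^2)(1+x^3)...
The coefficient of x^141 = 10327156

10327156


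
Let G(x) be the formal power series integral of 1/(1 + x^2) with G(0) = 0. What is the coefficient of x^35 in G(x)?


1/(1 + x^2) = sum_{j>=0} (-1)^j x^(2j). Integrating termwise with G(0) = 0:
G(x) = sum_{j>=0} (-1)^j x^(2j+1) / (2j+1) = arctan(x).
Only odd powers are nonzero. For x^35 write 35 = 2*17 + 1, giving
(-1)^17 / 35 = -1/35 = -1/35.

-1/35


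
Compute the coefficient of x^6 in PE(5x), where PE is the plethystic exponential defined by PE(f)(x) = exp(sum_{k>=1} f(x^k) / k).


With f(x) = 5x, the exponent is sum_{k>=1} 5 x^k / k = 5 * (-ln(1 - x)). Exponentiating:
PE(5x) = exp(-5 ln(1 - x)) = 1/(1 - x)^5.
By the negative binomial expansion, [x^n] 1/(1 - x)^5 = C(n + 4, 4).
For n = 6: C(10, 4) = 210.

210


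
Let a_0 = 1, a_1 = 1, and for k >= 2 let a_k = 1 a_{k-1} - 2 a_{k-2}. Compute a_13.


Iterating the recurrence forward:
a_0 = 1
a_1 = 1
a_2 = 1*1 - 2*1 = -1
a_3 = 1*-1 - 2*1 = -3
a_4 = 1*-3 - 2*-1 = -1
a_5 = 1*-1 - 2*-3 = 5
a_6 = 1*5 - 2*-1 = 7
a_7 = 1*7 - 2*5 = -3
a_8 = 1*-3 - 2*7 = -17
a_9 = 1*-17 - 2*-3 = -11
a_10 = 1*-11 - 2*-17 = 23
a_11 = 1*23 - 2*-11 = 45
a_12 = 1*45 - 2*23 = -1
a_13 = 1*-1 - 2*45 = -91
So a_13 = -91.

-91


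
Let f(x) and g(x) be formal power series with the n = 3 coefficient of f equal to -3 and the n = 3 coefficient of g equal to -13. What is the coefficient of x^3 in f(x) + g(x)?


Addition of formal power series is termwise.
The coefficient of x^3 in f + g = -3 + -13
= -16

-16


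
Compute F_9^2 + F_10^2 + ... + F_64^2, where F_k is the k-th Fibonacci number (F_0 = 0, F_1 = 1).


There is a standard identity sum_{k=0}^{N} F_k^2 = F_N * F_{N+1} (proved inductively from the telescoping relation F_k^2 = F_k F_{k+1} - F_{k-1} F_k). Then
sum_{k=9}^{64} F_k^2 = F_64 F_65 - F_8 F_9.
Computing: F_64 = 10610209857723, F_65 = 17167680177565, F_8 = 21, F_9 = 34.
Sum = 10610209857723 * 17167680177565 - 21 * 34 = 182152689454235906026583781.

182152689454235906026583781


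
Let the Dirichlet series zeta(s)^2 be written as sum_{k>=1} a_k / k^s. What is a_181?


The Dirichlet convolution of the constant function 1 with itself gives (1 * 1)(k) = sum_{d | k} 1 = d(k), the number of positive divisors of k.
Since zeta(s) = sum_{k>=1} 1/k^s, we have zeta(s)^2 = sum_{k>=1} d(k)/k^s, so a_k = d(k).
For k = 181: the divisors are 1, 181.
Count = 2.

2


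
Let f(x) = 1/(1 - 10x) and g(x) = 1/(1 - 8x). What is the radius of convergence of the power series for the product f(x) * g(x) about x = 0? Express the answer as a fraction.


The radius of 1/(1 - 10x) is 1/10 (nearest singularity at x = 1/10), and the radius of 1/(1 - 8x) is 1/8.
The product f(x)*g(x) = 1/((1 - 10x)(1 - 8x)) has singularities at both 1/10 and 1/8, so its radius of convergence is the distance to the nearest one:
min(1/10, 1/8) = 1/10.

1/10


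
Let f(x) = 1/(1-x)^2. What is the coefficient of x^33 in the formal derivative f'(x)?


Differentiate: d/dx [ 1/(1-x)^r ] = r / (1-x)^(r+1).
Here r = 2, so f'(x) = 2 / (1-x)^3.
The expansion of 1/(1-x)^(r+1) has coefficient of x^n equal to C(n+r, r).
So the coefficient of x^33 in f'(x) is
2 * C(35, 2) = 2 * 595 = 1190

1190
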